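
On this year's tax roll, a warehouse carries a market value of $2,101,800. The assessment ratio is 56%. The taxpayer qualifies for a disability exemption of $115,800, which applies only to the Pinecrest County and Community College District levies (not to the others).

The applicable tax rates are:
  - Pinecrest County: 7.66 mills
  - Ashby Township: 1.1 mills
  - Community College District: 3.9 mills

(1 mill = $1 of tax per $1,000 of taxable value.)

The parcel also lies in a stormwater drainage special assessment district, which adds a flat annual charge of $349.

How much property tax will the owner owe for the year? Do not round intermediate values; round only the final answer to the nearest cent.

Assessed value = $2,101,800 × 0.56 = $1,177,008
Pinecrest County: ($1,177,008 − $115,800) × 0.00766 = $1,061,208 × 0.00766 = $8,128.85328
Ashby Township: $1,177,008 × 0.0011 = $1,294.7088
Community College District: ($1,177,008 − $115,800) × 0.0039 = $1,061,208 × 0.0039 = $4,138.7112
Levies subtotal = $13,562.27328
Total = $13,562.27328 + $349 = $13,911.27328

$13,911.27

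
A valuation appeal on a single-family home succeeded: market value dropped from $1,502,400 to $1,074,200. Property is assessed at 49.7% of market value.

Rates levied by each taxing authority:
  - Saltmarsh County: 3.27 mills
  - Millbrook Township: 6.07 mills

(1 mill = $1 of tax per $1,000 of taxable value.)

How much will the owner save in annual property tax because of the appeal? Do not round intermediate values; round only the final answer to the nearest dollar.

Old assessed value = $1,502,400 × 0.497 = $746,692.8
New assessed value = $1,074,200 × 0.497 = $533,877.4
Combined rate = 0.00327 + 0.00607 = 0.00934
Old tax = $746,692.8 × 0.00934 = $6,974.110752
New tax = $533,877.4 × 0.00934 = $4,986.414916
Reduction = $6,974.110752 − $4,986.414916 = $1,987.695836

$1,988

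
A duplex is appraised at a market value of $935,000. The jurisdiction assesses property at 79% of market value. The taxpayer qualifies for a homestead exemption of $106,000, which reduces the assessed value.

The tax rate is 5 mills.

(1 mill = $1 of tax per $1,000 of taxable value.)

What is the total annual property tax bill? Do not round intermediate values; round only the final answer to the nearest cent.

$3,163.25

Assessed value = $935,000 × 0.79 = $738,650
Taxable value = $738,650 − $106,000 = $632,650
Tax = $632,650 × 0.005 = $3,163.25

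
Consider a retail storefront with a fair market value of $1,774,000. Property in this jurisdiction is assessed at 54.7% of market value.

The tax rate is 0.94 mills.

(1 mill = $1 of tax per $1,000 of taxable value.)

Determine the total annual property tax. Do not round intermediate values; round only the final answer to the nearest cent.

Assessed value = $1,774,000 × 0.547 = $970,378
Tax = $970,378 × 0.00094 = $912.15532

$912.16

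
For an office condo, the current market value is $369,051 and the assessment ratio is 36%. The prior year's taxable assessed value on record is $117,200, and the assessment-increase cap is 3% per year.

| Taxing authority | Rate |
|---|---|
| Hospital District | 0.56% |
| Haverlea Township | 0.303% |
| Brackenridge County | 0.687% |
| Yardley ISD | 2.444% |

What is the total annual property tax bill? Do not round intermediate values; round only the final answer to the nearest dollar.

$4,821

Uncapped assessed value = $369,051 × 0.36 = $132,858.36
Cap limit = $117,200 × 1.03 = $120,716
Taxable assessed value = min($132,858.36, $120,716) = $120,716 (cap binds)
Hospital District: $120,716 × 0.0056 = $676.0096
Haverlea Township: $120,716 × 0.00303 = $365.76948
Brackenridge County: $120,716 × 0.00687 = $829.31892
Yardley ISD: $120,716 × 0.02444 = $2,950.29904
Total = $4,821.39704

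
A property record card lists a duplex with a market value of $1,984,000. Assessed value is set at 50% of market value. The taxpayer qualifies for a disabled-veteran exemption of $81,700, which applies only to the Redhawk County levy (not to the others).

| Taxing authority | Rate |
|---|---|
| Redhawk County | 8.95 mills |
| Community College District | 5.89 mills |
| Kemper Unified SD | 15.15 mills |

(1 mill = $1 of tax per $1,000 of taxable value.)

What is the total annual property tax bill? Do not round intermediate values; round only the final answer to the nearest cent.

Assessed value = $1,984,000 × 0.5 = $992,000
Redhawk County: ($992,000 − $81,700) × 0.00895 = $910,300 × 0.00895 = $8,147.185
Community College District: $992,000 × 0.00589 = $5,842.88
Kemper Unified SD: $992,000 × 0.01515 = $15,028.8
Total = $29,018.865

$29,018.87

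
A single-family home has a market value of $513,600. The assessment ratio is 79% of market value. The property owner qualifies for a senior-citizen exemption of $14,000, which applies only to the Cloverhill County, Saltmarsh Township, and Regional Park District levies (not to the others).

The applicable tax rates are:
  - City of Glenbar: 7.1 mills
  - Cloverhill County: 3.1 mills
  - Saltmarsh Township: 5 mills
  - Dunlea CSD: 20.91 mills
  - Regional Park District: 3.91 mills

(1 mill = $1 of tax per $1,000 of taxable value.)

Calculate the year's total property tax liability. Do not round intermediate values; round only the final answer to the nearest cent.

$16,069.73

Assessed value = $513,600 × 0.79 = $405,744
City of Glenbar: $405,744 × 0.0071 = $2,880.7824
Cloverhill County: ($405,744 − $14,000) × 0.0031 = $391,744 × 0.0031 = $1,214.4064
Saltmarsh Township: ($405,744 − $14,000) × 0.005 = $391,744 × 0.005 = $1,958.72
Dunlea CSD: $405,744 × 0.02091 = $8,484.10704
Regional Park District: ($405,744 − $14,000) × 0.00391 = $391,744 × 0.00391 = $1,531.71904
Total = $16,069.73488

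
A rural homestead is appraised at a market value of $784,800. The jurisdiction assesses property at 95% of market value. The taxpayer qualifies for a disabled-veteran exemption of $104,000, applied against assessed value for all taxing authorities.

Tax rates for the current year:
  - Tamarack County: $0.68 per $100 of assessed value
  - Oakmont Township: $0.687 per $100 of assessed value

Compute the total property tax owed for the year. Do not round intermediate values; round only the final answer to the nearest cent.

$8,770.13

Assessed value = $784,800 × 0.95 = $745,560
Taxable value = $745,560 − $104,000 = $641,560
Tamarack County: $641,560 × 0.0068 = $4,362.608
Oakmont Township: $641,560 × 0.00687 = $4,407.5172
Total = $4,362.608 + $4,407.5172 = $8,770.1252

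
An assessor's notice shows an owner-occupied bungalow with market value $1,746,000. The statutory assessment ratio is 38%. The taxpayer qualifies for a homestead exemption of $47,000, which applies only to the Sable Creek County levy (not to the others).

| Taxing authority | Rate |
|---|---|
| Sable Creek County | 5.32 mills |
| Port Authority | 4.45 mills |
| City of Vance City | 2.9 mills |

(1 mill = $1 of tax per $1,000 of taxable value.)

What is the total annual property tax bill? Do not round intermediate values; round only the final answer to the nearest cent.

Assessed value = $1,746,000 × 0.38 = $663,480
Sable Creek County: ($663,480 − $47,000) × 0.00532 = $616,480 × 0.00532 = $3,279.6736
Port Authority: $663,480 × 0.00445 = $2,952.486
City of Vance City: $663,480 × 0.0029 = $1,924.092
Total = $8,156.2516

$8,156.25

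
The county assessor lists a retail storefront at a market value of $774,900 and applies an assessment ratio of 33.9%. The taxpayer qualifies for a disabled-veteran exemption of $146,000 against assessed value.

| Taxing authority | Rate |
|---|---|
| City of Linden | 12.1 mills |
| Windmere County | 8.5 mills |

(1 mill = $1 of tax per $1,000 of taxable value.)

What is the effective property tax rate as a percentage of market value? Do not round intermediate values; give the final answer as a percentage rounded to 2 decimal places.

0.31%

Assessed value = $774,900 × 0.339 = $262,691.1
Taxable value = $262,691.1 − $146,000 = $116,691.1
City of Linden: $116,691.1 × 0.0121 = $1,411.96231
Windmere County: $116,691.1 × 0.0085 = $991.87435
Total tax = $2,403.83666
Effective rate = $2,403.83666 ÷ $774,900 = 0.31% of market value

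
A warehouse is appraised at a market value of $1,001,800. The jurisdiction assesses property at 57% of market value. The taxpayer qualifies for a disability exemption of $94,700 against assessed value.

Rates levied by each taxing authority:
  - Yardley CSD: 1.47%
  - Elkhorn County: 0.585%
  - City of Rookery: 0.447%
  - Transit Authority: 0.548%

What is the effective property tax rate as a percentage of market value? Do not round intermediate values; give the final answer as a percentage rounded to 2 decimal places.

1.45%

Assessed value = $1,001,800 × 0.57 = $571,026
Taxable value = $571,026 − $94,700 = $476,326
Yardley CSD: $476,326 × 0.0147 = $7,001.9922
Elkhorn County: $476,326 × 0.00585 = $2,786.5071
City of Rookery: $476,326 × 0.00447 = $2,129.17722
Transit Authority: $476,326 × 0.00548 = $2,610.26648
Total tax = $14,527.943
Effective rate = $14,527.943 ÷ $1,001,800 = 1.45% of market value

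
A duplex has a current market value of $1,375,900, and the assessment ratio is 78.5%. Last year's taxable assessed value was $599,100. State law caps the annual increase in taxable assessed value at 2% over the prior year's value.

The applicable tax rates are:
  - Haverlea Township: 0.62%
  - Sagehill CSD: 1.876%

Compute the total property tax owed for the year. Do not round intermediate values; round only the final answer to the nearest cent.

Uncapped assessed value = $1,375,900 × 0.785 = $1,080,081.5
Cap limit = $599,100 × 1.02 = $611,082
Taxable assessed value = min($1,080,081.5, $611,082) = $611,082 (cap binds)
Haverlea Township: $611,082 × 0.0062 = $3,788.7084
Sagehill CSD: $611,082 × 0.01876 = $11,463.89832
Total = $15,252.60672

$15,252.61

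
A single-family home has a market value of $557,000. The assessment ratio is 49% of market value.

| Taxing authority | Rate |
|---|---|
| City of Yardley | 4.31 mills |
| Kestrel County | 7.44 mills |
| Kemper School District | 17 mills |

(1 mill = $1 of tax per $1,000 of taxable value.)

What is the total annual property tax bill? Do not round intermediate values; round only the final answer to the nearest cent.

$7,846.74

Assessed value = $557,000 × 0.49 = $272,930
City of Yardley: $272,930 × 0.00431 = $1,176.3283
Kestrel County: $272,930 × 0.00744 = $2,030.5992
Kemper School District: $272,930 × 0.017 = $4,639.81
Total = $1,176.3283 + $2,030.5992 + $4,639.81 = $7,846.7375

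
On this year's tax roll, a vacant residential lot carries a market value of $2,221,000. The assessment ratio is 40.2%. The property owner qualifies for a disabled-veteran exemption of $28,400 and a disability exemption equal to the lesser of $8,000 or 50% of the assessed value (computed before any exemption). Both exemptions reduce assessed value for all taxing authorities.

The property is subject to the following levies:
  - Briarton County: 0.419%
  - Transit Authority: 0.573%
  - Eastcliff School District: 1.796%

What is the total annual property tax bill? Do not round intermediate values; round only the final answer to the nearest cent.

Assessed value = $2,221,000 × 0.402 = $892,842
Disability exemption = min($8,000, 50% × $892,842) = min($8,000, $446,421) = $8,000 (dollar cap binds)
Taxable value = $892,842 − $28,400 − $8,000 = $856,442
Briarton County: $856,442 × 0.00419 = $3,588.49198
Transit Authority: $856,442 × 0.00573 = $4,907.41266
Eastcliff School District: $856,442 × 0.01796 = $15,381.69832
Total = $23,877.60296

$23,877.60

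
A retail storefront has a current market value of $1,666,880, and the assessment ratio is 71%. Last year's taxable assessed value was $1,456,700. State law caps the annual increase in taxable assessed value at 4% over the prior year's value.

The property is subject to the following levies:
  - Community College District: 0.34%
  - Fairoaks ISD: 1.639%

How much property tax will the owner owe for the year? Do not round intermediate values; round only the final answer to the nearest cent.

Uncapped assessed value = $1,666,880 × 0.71 = $1,183,484.8
Cap limit = $1,456,700 × 1.04 = $1,514,968
Taxable assessed value = min($1,183,484.8, $1,514,968) = $1,183,484.8 (cap does not bind)
Community College District: $1,183,484.8 × 0.0034 = $4,023.84832
Fairoaks ISD: $1,183,484.8 × 0.01639 = $19,397.315872
Total = $23,421.164192

$23,421.16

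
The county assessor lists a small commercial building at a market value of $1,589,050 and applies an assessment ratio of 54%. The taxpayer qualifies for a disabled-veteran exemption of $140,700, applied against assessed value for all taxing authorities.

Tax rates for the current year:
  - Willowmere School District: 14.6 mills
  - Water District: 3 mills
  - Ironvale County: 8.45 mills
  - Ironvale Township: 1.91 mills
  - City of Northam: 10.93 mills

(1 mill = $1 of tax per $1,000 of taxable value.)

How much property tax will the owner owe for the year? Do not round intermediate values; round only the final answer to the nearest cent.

Assessed value = $1,589,050 × 0.54 = $858,087
Taxable value = $858,087 − $140,700 = $717,387
Willowmere School District: $717,387 × 0.0146 = $10,473.8502
Water District: $717,387 × 0.003 = $2,152.161
Ironvale County: $717,387 × 0.00845 = $6,061.92015
Ironvale Township: $717,387 × 0.00191 = $1,370.20917
City of Northam: $717,387 × 0.01093 = $7,841.03991
Total = $10,473.8502 + $2,152.161 + $6,061.92015 + $1,370.20917 + $7,841.03991 = $27,899.18043

$27,899.18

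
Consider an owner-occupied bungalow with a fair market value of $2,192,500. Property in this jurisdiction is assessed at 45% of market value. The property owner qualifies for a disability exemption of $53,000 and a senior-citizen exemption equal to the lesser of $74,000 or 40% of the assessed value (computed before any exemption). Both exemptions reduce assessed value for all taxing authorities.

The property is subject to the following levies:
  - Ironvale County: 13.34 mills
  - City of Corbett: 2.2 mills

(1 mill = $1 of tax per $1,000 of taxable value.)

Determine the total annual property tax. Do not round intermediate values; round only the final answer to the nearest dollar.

$13,359

Assessed value = $2,192,500 × 0.45 = $986,625
Senior-citizen exemption = min($74,000, 40% × $986,625) = min($74,000, $394,650) = $74,000 (dollar cap binds)
Taxable value = $986,625 − $53,000 − $74,000 = $859,625
Ironvale County: $859,625 × 0.01334 = $11,467.3975
City of Corbett: $859,625 × 0.0022 = $1,891.175
Total = $13,358.5725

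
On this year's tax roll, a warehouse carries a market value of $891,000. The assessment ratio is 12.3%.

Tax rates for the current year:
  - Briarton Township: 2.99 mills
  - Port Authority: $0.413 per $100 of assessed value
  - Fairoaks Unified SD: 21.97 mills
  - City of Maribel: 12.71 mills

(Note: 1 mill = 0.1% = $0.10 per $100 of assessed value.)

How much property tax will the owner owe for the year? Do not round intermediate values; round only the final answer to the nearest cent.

$4,580.99

Assessed value = $891,000 × 0.123 = $109,593
Briarton Township: $109,593 × 0.00299 = $327.68307
Port Authority: $109,593 × 0.00413 = $452.61909
Fairoaks Unified SD: $109,593 × 0.02197 = $2,407.75821
City of Maribel: $109,593 × 0.01271 = $1,392.92703
Total = $4,580.9874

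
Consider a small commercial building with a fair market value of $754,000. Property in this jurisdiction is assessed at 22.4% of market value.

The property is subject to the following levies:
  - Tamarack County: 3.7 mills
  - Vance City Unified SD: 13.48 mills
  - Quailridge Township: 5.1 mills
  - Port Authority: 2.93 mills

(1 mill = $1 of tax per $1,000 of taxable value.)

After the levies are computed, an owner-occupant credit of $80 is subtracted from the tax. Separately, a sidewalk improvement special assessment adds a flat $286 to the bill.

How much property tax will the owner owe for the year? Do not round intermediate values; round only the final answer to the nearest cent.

Assessed value = $754,000 × 0.224 = $168,896
Tamarack County: $168,896 × 0.0037 = $624.9152
Vance City Unified SD: $168,896 × 0.01348 = $2,276.71808
Quailridge Township: $168,896 × 0.0051 = $861.3696
Port Authority: $168,896 × 0.00293 = $494.86528
Levies subtotal = $4,257.86816
After credit = $4,257.86816 − $80 = $4,177.86816
Total = $4,177.86816 + $286 = $4,463.86816

$4,463.87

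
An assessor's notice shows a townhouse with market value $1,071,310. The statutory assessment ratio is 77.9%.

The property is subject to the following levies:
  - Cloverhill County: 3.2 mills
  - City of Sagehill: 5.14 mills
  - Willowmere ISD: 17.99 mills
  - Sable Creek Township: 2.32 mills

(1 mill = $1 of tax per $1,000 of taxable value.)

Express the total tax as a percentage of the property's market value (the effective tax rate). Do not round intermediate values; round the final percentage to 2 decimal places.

Assessed value = $1,071,310 × 0.779 = $834,550.49
Cloverhill County: $834,550.49 × 0.0032 = $2,670.561568
City of Sagehill: $834,550.49 × 0.00514 = $4,289.5895186
Willowmere ISD: $834,550.49 × 0.01799 = $15,013.5633151
Sable Creek Township: $834,550.49 × 0.00232 = $1,936.1571368
Total tax = $23,909.8715385
Effective rate = $23,909.8715385 ÷ $1,071,310 = 2.23% of market value

2.23%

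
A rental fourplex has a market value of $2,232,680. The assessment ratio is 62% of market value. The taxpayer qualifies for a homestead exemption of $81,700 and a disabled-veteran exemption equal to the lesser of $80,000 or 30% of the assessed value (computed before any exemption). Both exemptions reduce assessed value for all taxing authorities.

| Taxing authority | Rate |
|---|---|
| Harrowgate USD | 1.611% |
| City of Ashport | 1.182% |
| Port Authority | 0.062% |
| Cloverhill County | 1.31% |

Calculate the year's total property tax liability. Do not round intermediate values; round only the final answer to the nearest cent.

Assessed value = $2,232,680 × 0.62 = $1,384,261.6
Disabled-veteran exemption = min($80,000, 30% × $1,384,261.6) = min($80,000, $415,278.48) = $80,000 (dollar cap binds)
Taxable value = $1,384,261.6 − $81,700 − $80,000 = $1,222,561.6
Harrowgate USD: $1,222,561.6 × 0.01611 = $19,695.467376
City of Ashport: $1,222,561.6 × 0.01182 = $14,450.678112
Port Authority: $1,222,561.6 × 0.00062 = $757.988192
Cloverhill County: $1,222,561.6 × 0.0131 = $16,015.55696
Total = $50,919.69064

$50,919.69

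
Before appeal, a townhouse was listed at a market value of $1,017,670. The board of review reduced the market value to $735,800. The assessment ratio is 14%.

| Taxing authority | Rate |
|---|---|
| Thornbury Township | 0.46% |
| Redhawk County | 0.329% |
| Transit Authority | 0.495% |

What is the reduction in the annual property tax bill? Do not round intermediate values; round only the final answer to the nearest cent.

$506.69

Old assessed value = $1,017,670 × 0.14 = $142,473.8
New assessed value = $735,800 × 0.14 = $103,012
Combined rate = 0.0046 + 0.00329 + 0.00495 = 0.01284
Old tax = $142,473.8 × 0.01284 = $1,829.363592
New tax = $103,012 × 0.01284 = $1,322.67408
Reduction = $1,829.363592 − $1,322.67408 = $506.689512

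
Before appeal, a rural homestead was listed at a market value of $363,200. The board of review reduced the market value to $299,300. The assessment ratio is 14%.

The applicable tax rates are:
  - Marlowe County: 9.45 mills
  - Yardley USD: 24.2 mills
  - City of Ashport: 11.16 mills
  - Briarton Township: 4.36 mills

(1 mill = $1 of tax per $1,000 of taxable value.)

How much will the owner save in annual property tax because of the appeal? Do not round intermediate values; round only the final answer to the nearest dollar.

Old assessed value = $363,200 × 0.14 = $50,848
New assessed value = $299,300 × 0.14 = $41,902
Combined rate = 0.00945 + 0.0242 + 0.01116 + 0.00436 = 0.04917
Old tax = $50,848 × 0.04917 = $2,500.19616
New tax = $41,902 × 0.04917 = $2,060.32134
Reduction = $2,500.19616 − $2,060.32134 = $439.87482

$440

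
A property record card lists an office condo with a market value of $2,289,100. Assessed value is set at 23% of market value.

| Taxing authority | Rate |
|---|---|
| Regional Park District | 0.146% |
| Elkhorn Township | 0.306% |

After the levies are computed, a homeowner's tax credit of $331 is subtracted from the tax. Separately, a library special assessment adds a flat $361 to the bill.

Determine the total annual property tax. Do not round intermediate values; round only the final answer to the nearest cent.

$2,409.75

Assessed value = $2,289,100 × 0.23 = $526,493
Regional Park District: $526,493 × 0.00146 = $768.67978
Elkhorn Township: $526,493 × 0.00306 = $1,611.06858
Levies subtotal = $2,379.74836
After credit = $2,379.74836 − $331 = $2,048.74836
Total = $2,048.74836 + $361 = $2,409.74836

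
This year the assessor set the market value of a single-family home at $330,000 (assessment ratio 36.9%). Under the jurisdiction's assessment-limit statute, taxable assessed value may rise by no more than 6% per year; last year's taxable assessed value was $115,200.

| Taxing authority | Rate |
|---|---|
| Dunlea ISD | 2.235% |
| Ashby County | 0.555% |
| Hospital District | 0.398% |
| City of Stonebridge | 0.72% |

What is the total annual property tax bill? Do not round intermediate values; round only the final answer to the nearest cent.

$4,758.77

Uncapped assessed value = $330,000 × 0.369 = $121,770
Cap limit = $115,200 × 1.06 = $122,112
Taxable assessed value = min($121,770, $122,112) = $121,770 (cap does not bind)
Dunlea ISD: $121,770 × 0.02235 = $2,721.5595
Ashby County: $121,770 × 0.00555 = $675.8235
Hospital District: $121,770 × 0.00398 = $484.6446
City of Stonebridge: $121,770 × 0.0072 = $876.744
Total = $4,758.7716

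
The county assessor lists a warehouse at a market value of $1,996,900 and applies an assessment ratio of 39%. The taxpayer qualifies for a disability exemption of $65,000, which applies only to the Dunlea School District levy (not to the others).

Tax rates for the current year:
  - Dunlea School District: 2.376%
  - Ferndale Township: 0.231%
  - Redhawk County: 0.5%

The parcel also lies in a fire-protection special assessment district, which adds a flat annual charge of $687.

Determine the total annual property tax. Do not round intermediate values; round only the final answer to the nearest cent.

Assessed value = $1,996,900 × 0.39 = $778,791
Dunlea School District: ($778,791 − $65,000) × 0.02376 = $713,791 × 0.02376 = $16,959.67416
Ferndale Township: $778,791 × 0.00231 = $1,799.00721
Redhawk County: $778,791 × 0.005 = $3,893.955
Levies subtotal = $22,652.63637
Total = $22,652.63637 + $687 = $23,339.63637

$23,339.64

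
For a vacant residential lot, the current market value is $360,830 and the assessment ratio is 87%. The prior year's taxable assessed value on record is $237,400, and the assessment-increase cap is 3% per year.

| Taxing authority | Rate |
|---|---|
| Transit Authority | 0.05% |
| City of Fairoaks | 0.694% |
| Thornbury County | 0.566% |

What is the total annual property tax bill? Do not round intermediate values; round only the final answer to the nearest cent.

Uncapped assessed value = $360,830 × 0.87 = $313,922.1
Cap limit = $237,400 × 1.03 = $244,522
Taxable assessed value = min($313,922.1, $244,522) = $244,522 (cap binds)
Transit Authority: $244,522 × 0.0005 = $122.261
City of Fairoaks: $244,522 × 0.00694 = $1,696.98268
Thornbury County: $244,522 × 0.00566 = $1,383.99452
Total = $3,203.2382

$3,203.24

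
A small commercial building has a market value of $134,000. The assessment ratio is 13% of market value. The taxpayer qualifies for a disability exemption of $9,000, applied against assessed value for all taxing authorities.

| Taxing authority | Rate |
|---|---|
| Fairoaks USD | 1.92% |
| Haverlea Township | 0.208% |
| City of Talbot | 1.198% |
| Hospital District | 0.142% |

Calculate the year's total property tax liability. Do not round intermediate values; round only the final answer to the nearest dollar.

Assessed value = $134,000 × 0.13 = $17,420
Taxable value = $17,420 − $9,000 = $8,420
Fairoaks USD: $8,420 × 0.0192 = $161.664
Haverlea Township: $8,420 × 0.00208 = $17.5136
City of Talbot: $8,420 × 0.01198 = $100.8716
Hospital District: $8,420 × 0.00142 = $11.9564
Total = $161.664 + $17.5136 + $100.8716 + $11.9564 = $292.0056

$292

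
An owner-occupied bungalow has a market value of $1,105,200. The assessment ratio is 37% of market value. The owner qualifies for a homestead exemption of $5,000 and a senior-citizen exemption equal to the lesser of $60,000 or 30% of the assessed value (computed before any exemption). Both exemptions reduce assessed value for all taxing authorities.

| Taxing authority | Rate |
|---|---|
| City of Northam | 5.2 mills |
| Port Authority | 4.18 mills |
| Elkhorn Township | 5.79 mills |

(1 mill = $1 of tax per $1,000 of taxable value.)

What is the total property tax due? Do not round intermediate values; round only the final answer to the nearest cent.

Assessed value = $1,105,200 × 0.37 = $408,924
Senior-citizen exemption = min($60,000, 30% × $408,924) = min($60,000, $122,677.2) = $60,000 (dollar cap binds)
Taxable value = $408,924 − $5,000 − $60,000 = $343,924
City of Northam: $343,924 × 0.0052 = $1,788.4048
Port Authority: $343,924 × 0.00418 = $1,437.60232
Elkhorn Township: $343,924 × 0.00579 = $1,991.31996
Total = $5,217.32708

$5,217.33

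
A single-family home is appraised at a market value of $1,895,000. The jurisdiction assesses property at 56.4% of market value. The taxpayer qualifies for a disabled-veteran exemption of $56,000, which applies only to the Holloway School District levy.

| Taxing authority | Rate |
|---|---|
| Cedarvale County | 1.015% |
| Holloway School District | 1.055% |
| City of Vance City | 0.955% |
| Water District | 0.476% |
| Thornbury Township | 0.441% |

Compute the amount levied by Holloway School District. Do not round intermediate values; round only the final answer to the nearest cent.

$10,684.83

Assessed value = $1,895,000 × 0.564 = $1,068,780
Holloway School District taxable value = $1,068,780 − $56,000 = $1,012,780
Holloway School District levy = $1,012,780 × 0.01055 = $10,684.829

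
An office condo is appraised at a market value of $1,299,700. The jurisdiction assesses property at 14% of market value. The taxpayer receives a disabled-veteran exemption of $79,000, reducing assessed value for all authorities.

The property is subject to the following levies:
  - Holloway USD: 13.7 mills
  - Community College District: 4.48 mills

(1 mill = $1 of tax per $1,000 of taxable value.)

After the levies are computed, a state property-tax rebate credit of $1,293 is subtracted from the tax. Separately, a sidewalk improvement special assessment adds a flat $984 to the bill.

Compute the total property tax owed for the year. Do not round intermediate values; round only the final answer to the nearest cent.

Assessed value = $1,299,700 × 0.14 = $181,958
Taxable value = $181,958 − $79,000 = $102,958
Holloway USD: $102,958 × 0.0137 = $1,410.5246
Community College District: $102,958 × 0.00448 = $461.25184
Levies subtotal = $1,871.77644
After credit = $1,871.77644 − $1,293 = $578.77644
Total = $578.77644 + $984 = $1,562.77644

$1,562.78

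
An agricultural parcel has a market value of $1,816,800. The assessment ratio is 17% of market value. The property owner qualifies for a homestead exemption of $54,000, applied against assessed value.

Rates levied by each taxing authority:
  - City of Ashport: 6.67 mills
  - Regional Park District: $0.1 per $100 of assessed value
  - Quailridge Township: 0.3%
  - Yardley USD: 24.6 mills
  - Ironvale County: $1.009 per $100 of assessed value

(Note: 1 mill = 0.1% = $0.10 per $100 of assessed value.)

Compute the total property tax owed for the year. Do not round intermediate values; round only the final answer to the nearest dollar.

Assessed value = $1,816,800 × 0.17 = $308,856
Taxable value = $308,856 − $54,000 = $254,856
City of Ashport: $254,856 × 0.00667 = $1,699.88952
Regional Park District: $254,856 × 0.001 = $254.856
Quailridge Township: $254,856 × 0.003 = $764.568
Yardley USD: $254,856 × 0.0246 = $6,269.4576
Ironvale County: $254,856 × 0.01009 = $2,571.49704
Total = $11,560.26816

$11,560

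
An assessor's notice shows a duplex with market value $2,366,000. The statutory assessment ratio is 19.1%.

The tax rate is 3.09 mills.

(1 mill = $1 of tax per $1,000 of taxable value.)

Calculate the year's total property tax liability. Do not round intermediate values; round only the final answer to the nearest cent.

Assessed value = $2,366,000 × 0.191 = $451,906
Tax = $451,906 × 0.00309 = $1,396.38954

$1,396.39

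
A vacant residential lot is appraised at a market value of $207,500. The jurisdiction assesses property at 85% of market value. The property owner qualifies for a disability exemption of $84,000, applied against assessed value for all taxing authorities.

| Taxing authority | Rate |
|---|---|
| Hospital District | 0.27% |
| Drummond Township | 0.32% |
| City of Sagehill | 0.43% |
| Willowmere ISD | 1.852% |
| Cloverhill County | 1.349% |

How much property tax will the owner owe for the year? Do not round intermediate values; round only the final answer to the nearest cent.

Assessed value = $207,500 × 0.85 = $176,375
Taxable value = $176,375 − $84,000 = $92,375
Hospital District: $92,375 × 0.0027 = $249.4125
Drummond Township: $92,375 × 0.0032 = $295.6
City of Sagehill: $92,375 × 0.0043 = $397.2125
Willowmere ISD: $92,375 × 0.01852 = $1,710.785
Cloverhill County: $92,375 × 0.01349 = $1,246.13875
Total = $249.4125 + $295.6 + $397.2125 + $1,710.785 + $1,246.13875 = $3,899.14875

$3,899.15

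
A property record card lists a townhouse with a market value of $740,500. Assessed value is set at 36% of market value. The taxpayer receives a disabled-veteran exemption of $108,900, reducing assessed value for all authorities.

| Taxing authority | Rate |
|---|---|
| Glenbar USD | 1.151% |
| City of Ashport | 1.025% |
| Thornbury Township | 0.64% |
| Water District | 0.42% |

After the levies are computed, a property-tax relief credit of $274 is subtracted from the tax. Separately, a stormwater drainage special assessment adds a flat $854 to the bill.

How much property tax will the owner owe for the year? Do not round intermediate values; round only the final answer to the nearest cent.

$5,682.52

Assessed value = $740,500 × 0.36 = $266,580
Taxable value = $266,580 − $108,900 = $157,680
Glenbar USD: $157,680 × 0.01151 = $1,814.8968
City of Ashport: $157,680 × 0.01025 = $1,616.22
Thornbury Township: $157,680 × 0.0064 = $1,009.152
Water District: $157,680 × 0.0042 = $662.256
Levies subtotal = $5,102.5248
After credit = $5,102.5248 − $274 = $4,828.5248
Total = $4,828.5248 + $854 = $5,682.5248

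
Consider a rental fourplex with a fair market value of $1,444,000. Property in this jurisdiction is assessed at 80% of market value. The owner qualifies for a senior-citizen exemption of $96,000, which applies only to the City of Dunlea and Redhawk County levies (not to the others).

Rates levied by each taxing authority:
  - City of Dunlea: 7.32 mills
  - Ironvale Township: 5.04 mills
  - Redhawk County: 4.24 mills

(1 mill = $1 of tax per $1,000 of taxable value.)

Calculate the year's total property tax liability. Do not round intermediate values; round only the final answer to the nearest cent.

Assessed value = $1,444,000 × 0.8 = $1,155,200
City of Dunlea: ($1,155,200 − $96,000) × 0.00732 = $1,059,200 × 0.00732 = $7,753.344
Ironvale Township: $1,155,200 × 0.00504 = $5,822.208
Redhawk County: ($1,155,200 − $96,000) × 0.00424 = $1,059,200 × 0.00424 = $4,491.008
Total = $18,066.56

$18,066.56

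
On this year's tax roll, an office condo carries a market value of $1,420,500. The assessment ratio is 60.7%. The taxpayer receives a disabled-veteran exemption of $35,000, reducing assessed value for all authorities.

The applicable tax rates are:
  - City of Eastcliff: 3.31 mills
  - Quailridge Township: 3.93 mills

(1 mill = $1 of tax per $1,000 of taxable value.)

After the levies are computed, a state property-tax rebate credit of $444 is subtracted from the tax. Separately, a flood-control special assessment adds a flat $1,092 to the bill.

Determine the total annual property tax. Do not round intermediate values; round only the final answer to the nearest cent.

$6,637.24

Assessed value = $1,420,500 × 0.607 = $862,243.5
Taxable value = $862,243.5 − $35,000 = $827,243.5
City of Eastcliff: $827,243.5 × 0.00331 = $2,738.175985
Quailridge Township: $827,243.5 × 0.00393 = $3,251.066955
Levies subtotal = $5,989.24294
After credit = $5,989.24294 − $444 = $5,545.24294
Total = $5,545.24294 + $1,092 = $6,637.24294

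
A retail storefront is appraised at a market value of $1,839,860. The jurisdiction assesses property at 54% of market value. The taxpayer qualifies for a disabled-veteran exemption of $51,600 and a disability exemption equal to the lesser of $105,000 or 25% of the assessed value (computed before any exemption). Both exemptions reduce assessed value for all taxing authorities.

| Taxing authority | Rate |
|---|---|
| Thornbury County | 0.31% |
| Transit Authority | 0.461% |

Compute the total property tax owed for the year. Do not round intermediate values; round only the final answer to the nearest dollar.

Assessed value = $1,839,860 × 0.54 = $993,524.4
Disability exemption = min($105,000, 25% × $993,524.4) = min($105,000, $248,381.1) = $105,000 (dollar cap binds)
Taxable value = $993,524.4 − $51,600 − $105,000 = $836,924.4
Thornbury County: $836,924.4 × 0.0031 = $2,594.46564
Transit Authority: $836,924.4 × 0.00461 = $3,858.221484
Total = $6,452.687124

$6,453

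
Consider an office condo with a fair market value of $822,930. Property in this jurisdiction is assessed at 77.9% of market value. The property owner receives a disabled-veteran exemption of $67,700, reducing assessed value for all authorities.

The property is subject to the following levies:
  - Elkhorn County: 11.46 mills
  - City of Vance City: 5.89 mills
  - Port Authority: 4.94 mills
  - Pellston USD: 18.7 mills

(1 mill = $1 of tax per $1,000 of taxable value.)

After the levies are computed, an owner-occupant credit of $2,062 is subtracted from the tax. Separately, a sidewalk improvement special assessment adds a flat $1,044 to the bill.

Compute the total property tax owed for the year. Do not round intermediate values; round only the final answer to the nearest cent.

Assessed value = $822,930 × 0.779 = $641,062.47
Taxable value = $641,062.47 − $67,700 = $573,362.47
Elkhorn County: $573,362.47 × 0.01146 = $6,570.7339062
City of Vance City: $573,362.47 × 0.00589 = $3,377.1049483
Port Authority: $573,362.47 × 0.00494 = $2,832.4106018
Pellston USD: $573,362.47 × 0.0187 = $10,721.878189
Levies subtotal = $23,502.1276453
After credit = $23,502.1276453 − $2,062 = $21,440.1276453
Total = $21,440.1276453 + $1,044 = $22,484.1276453

$22,484.13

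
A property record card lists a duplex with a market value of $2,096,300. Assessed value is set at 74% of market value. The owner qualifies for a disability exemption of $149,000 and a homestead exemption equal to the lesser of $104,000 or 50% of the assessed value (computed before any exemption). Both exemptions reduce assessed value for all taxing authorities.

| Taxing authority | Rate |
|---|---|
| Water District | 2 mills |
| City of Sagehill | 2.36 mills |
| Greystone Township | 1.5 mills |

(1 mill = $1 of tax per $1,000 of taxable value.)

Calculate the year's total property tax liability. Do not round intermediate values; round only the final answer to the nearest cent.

Assessed value = $2,096,300 × 0.74 = $1,551,262
Homestead exemption = min($104,000, 50% × $1,551,262) = min($104,000, $775,631) = $104,000 (dollar cap binds)
Taxable value = $1,551,262 − $149,000 − $104,000 = $1,298,262
Water District: $1,298,262 × 0.002 = $2,596.524
City of Sagehill: $1,298,262 × 0.00236 = $3,063.89832
Greystone Township: $1,298,262 × 0.0015 = $1,947.393
Total = $7,607.81532

$7,607.82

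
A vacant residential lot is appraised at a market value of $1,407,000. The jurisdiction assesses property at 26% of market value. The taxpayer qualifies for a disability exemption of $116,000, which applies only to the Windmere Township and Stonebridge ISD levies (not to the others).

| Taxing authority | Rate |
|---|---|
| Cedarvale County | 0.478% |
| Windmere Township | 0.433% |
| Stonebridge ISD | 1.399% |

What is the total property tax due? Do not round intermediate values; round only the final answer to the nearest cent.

$6,325.32

Assessed value = $1,407,000 × 0.26 = $365,820
Cedarvale County: $365,820 × 0.00478 = $1,748.6196
Windmere Township: ($365,820 − $116,000) × 0.00433 = $249,820 × 0.00433 = $1,081.7206
Stonebridge ISD: ($365,820 − $116,000) × 0.01399 = $249,820 × 0.01399 = $3,494.9818
Total = $6,325.322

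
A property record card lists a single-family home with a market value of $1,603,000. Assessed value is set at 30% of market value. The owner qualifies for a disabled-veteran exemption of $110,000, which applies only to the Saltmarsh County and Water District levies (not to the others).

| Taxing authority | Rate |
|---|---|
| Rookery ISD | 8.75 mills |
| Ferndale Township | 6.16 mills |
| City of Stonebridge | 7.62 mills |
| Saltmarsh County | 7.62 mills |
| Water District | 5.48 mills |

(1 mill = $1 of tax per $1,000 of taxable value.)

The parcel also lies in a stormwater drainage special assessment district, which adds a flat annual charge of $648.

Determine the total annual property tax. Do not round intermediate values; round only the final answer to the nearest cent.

Assessed value = $1,603,000 × 0.3 = $480,900
Rookery ISD: $480,900 × 0.00875 = $4,207.875
Ferndale Township: $480,900 × 0.00616 = $2,962.344
City of Stonebridge: $480,900 × 0.00762 = $3,664.458
Saltmarsh County: ($480,900 − $110,000) × 0.00762 = $370,900 × 0.00762 = $2,826.258
Water District: ($480,900 − $110,000) × 0.00548 = $370,900 × 0.00548 = $2,032.532
Levies subtotal = $15,693.467
Total = $15,693.467 + $648 = $16,341.467

$16,341.47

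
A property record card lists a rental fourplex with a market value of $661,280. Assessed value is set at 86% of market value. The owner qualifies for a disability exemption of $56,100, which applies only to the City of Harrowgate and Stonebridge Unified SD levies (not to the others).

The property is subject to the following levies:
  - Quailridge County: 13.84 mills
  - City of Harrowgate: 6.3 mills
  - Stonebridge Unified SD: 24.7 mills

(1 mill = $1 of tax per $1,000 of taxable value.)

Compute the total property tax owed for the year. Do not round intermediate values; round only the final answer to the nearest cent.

$23,761.44

Assessed value = $661,280 × 0.86 = $568,700.8
Quailridge County: $568,700.8 × 0.01384 = $7,870.819072
City of Harrowgate: ($568,700.8 − $56,100) × 0.0063 = $512,600.8 × 0.0063 = $3,229.38504
Stonebridge Unified SD: ($568,700.8 − $56,100) × 0.0247 = $512,600.8 × 0.0247 = $12,661.23976
Total = $23,761.443872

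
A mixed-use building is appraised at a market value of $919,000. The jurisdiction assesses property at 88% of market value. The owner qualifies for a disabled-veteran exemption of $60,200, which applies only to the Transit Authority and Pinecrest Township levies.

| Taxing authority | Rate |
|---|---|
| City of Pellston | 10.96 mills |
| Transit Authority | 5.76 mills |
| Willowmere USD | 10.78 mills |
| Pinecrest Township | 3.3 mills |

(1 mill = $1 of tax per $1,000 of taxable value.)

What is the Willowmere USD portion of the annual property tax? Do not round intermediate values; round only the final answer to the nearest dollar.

$8,718

Assessed value = $919,000 × 0.88 = $808,720
Willowmere USD taxable value = $808,720 (exemption does not apply)
Willowmere USD levy = $808,720 × 0.01078 = $8,718.0016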